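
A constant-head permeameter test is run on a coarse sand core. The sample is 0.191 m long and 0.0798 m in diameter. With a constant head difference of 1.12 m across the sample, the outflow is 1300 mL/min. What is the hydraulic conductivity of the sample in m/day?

63.8

Cross-sectional area A = π·(d/2)² = π × (0.0798/2)² = 0.005001 m².
Convert discharge: 1300 mL/min = 2.167e-05 m³/s.
Darcy's law rearranged: K = Q·L / (A·Δh) = 2.167e-05 × 0.191 / (0.005001 × 1.12) = 0.0007388 m/s = 63.83 m/day.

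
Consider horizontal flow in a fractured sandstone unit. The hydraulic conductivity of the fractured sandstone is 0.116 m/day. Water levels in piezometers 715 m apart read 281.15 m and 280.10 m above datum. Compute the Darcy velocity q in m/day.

Hydraulic gradient i = (281.15 − 280.10) / 715 = 1.05 / 715 = 0.001469.
Specific discharge q = K · i = 0.1160 × 0.001469 = 0.0001703 m/day.

0.000170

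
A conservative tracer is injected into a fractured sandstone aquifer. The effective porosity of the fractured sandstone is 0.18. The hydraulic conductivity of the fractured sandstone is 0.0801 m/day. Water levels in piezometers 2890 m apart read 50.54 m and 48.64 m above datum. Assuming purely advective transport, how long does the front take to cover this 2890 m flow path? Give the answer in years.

Hydraulic gradient i = (50.54 − 48.64) / 2890 = 1.9 / 2890 = 0.0006574.
Darcy flux q = K · i = 0.08010 × 0.0006574 = 5.266e-05 m/day.
Seepage velocity v = q / n_e = 5.266e-05 / 0.18 = 0.0002926 m/day.
Travel time t = L / v = 2890 / 0.0002926 = 9.878e+06 days = 27045 years.

27000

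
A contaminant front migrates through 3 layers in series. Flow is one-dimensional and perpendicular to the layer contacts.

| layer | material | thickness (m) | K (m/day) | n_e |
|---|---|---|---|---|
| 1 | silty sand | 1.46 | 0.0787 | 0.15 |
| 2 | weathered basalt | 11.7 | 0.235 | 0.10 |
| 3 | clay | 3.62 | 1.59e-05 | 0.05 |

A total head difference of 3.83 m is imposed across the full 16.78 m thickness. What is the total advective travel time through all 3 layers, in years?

256

With flow normal to the layers, continuity requires the same specific discharge q through every layer.
Σ(b_i/K_i) = 1.46/0.0787 + 11.7/0.235 + 3.62/1.59e-05 = 2.277e+05 d.
q = Δh / Σ(b_i/K_i) = 3.83 / 2.277e+05 = 1.682e-05 m/day.
In each layer the seepage velocity is v_i = q/n_i, so the layer transit time is t_i = b_i·n_i / q:
  layer 1 (silty sand): t_1 = 1.46 × 0.15 / 1.682e-05 = 13022 d
  layer 2 (weathered basalt): t_2 = 11.7 × 0.10 / 1.682e-05 = 69571 d
  layer 3 (clay): t_3 = 3.62 × 0.05 / 1.682e-05 = 10763 d
Total t = Σ t_i = 93356 days = 255.6 years.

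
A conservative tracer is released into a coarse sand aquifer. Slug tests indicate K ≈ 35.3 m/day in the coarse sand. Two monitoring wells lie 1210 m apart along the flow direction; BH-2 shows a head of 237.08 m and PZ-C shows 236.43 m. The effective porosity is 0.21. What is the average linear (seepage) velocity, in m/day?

Hydraulic gradient i = (237.08 − 236.43) / 1210 = 0.65 / 1210 = 0.0005372.
Darcy flux q = K · i = 35.30 × 0.0005372 = 0.01896 m/day.
Seepage velocity v = q / n_e = 0.01896 / 0.21 = 0.09030 m/day.

0.0903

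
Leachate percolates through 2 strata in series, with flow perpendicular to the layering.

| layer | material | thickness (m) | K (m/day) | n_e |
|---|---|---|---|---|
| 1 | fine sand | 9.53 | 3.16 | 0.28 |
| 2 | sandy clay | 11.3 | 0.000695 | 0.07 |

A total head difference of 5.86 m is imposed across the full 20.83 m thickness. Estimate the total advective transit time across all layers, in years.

With flow normal to the layers, continuity requires the same specific discharge q through every layer.
Σ(b_i/K_i) = 9.53/3.16 + 11.3/0.000695 = 16262 d.
q = Δh / Σ(b_i/K_i) = 5.86 / 16262 = 0.0003603 m/day.
In each layer the seepage velocity is v_i = q/n_i, so the layer transit time is t_i = b_i·n_i / q:
  layer 1 (fine sand): t_1 = 9.53 × 0.28 / 0.0003603 = 7405 d
  layer 2 (sandy clay): t_2 = 11.3 × 0.07 / 0.0003603 = 2195 d
Total t = Σ t_i = 9600 days = 26.28 years.

26.3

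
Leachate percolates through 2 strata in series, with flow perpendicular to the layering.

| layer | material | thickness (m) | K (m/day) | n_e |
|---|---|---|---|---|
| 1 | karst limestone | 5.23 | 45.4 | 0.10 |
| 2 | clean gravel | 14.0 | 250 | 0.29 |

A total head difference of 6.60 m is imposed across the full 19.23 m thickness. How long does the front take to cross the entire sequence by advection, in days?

With flow normal to the layers, continuity requires the same specific discharge q through every layer.
Σ(b_i/K_i) = 5.23/45.4 + 14.0/250 = 0.1712 d.
q = Δh / Σ(b_i/K_i) = 6.60 / 0.1712 = 38.55 m/day.
In each layer the seepage velocity is v_i = q/n_i, so the layer transit time is t_i = b_i·n_i / q:
  layer 1 (karst limestone): t_1 = 5.23 × 0.10 / 38.55 = 0.01357 d
  layer 2 (clean gravel): t_2 = 14.0 × 0.29 / 38.55 = 0.1053 d
Total t = Σ t_i = 0.1189 days.

0.119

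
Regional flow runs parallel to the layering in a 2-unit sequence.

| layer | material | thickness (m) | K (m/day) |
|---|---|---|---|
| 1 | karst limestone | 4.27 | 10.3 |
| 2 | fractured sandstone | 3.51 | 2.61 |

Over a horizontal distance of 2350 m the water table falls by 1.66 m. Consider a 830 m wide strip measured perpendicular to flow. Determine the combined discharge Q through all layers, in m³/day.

31.2

Flow is parallel to layering, so each bed carries its own Darcy discharge and the transmissivities add.
Σ(K_i·b_i) = 10.3×4.27 + 2.61×3.51 = 53.14 m²/day.
Hydraulic gradient i = Δh / L = 1.66 / 2350 = 0.0007064.
Q = Σ(K_i·b_i) · W · i = 53.14 × 830 × 0.0007064 = 31.16 m³/day.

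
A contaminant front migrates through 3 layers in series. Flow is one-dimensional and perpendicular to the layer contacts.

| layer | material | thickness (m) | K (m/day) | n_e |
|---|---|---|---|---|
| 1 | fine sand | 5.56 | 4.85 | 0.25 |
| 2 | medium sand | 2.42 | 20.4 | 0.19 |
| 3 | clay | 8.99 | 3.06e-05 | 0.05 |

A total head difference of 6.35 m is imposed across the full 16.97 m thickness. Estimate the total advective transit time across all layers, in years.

With flow normal to the layers, continuity requires the same specific discharge q through every layer.
Σ(b_i/K_i) = 5.56/4.85 + 2.42/20.4 + 8.99/3.06e-05 = 2.938e+05 d.
q = Δh / Σ(b_i/K_i) = 6.35 / 2.938e+05 = 2.161e-05 m/day.
In each layer the seepage velocity is v_i = q/n_i, so the layer transit time is t_i = b_i·n_i / q:
  layer 1 (fine sand): t_1 = 5.56 × 0.25 / 2.161e-05 = 64310 d
  layer 2 (medium sand): t_2 = 2.42 × 0.19 / 2.161e-05 = 21273 d
  layer 3 (clay): t_3 = 8.99 × 0.05 / 2.161e-05 = 20797 d
Total t = Σ t_i = 1.064e+05 days = 291.3 years.

291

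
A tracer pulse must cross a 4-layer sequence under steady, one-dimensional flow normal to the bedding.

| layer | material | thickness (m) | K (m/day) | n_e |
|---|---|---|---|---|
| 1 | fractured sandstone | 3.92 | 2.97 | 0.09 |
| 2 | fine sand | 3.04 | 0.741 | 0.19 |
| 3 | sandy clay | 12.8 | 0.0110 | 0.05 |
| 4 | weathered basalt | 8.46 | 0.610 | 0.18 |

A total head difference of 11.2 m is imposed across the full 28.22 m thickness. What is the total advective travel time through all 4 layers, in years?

0.894

With flow normal to the layers, continuity requires the same specific discharge q through every layer.
Σ(b_i/K_i) = 3.92/2.97 + 3.04/0.741 + 12.8/0.0110 + 8.46/0.610 = 1183 d.
q = Δh / Σ(b_i/K_i) = 11.2 / 1183 = 0.009468 m/day.
In each layer the seepage velocity is v_i = q/n_i, so the layer transit time is t_i = b_i·n_i / q:
  layer 1 (fractured sandstone): t_1 = 3.92 × 0.09 / 0.009468 = 37.26 d
  layer 2 (fine sand): t_2 = 3.04 × 0.19 / 0.009468 = 61.01 d
  layer 3 (sandy clay): t_3 = 12.8 × 0.05 / 0.009468 = 67.60 d
  layer 4 (weathered basalt): t_4 = 8.46 × 0.18 / 0.009468 = 160.8 d
Total t = Σ t_i = 326.7 days = 0.8945 years.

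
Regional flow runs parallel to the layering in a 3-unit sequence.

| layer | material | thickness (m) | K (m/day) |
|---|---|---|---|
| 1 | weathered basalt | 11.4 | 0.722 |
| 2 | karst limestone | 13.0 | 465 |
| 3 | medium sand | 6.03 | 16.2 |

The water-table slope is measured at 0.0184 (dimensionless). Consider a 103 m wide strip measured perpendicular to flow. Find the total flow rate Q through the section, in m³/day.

Flow is parallel to layering, so each bed carries its own Darcy discharge and the transmissivities add.
Σ(K_i·b_i) = 0.722×11.4 + 465×13.0 + 16.2×6.03 = 6151 m²/day.
Hydraulic gradient i = 0.0184.
Q = Σ(K_i·b_i) · W · i = 6151 × 103 × 0.01840 = 11657 m³/day.

11700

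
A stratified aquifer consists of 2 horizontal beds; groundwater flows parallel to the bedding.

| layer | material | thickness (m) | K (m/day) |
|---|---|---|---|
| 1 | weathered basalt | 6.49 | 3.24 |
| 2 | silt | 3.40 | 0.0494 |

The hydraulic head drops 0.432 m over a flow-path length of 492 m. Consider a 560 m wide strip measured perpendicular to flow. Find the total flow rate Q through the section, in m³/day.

Flow is parallel to layering, so each bed carries its own Darcy discharge and the transmissivities add.
Σ(K_i·b_i) = 3.24×6.49 + 0.0494×3.40 = 21.20 m²/day.
Hydraulic gradient i = Δh / L = 0.432 / 492 = 0.0008780.
Q = Σ(K_i·b_i) · W · i = 21.20 × 560 × 0.0008780 = 10.42 m³/day.

10.4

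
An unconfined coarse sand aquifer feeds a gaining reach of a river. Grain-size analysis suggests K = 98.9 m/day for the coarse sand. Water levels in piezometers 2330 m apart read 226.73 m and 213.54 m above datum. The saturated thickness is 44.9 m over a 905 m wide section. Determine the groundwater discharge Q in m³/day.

22700

Cross-sectional area A = 905 × 44.9 = 40634 m².
Hydraulic gradient i = (226.73 − 213.54) / 2330 = 13.19 / 2330 = 0.005661.
Darcy's law: Q = K · A · i = 98.90 × 40634 × 0.005661 = 22750 m³/day.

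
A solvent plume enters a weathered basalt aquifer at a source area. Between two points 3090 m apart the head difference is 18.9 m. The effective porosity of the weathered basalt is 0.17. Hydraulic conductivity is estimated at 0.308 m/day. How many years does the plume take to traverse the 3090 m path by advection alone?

Hydraulic gradient i = Δh / L = 18.9 / 3090 = 0.006117.
Darcy flux q = K · i = 0.3080 × 0.006117 = 0.001884 m/day.
Seepage velocity v = q / n_e = 0.001884 / 0.17 = 0.01108 m/day.
Travel time t = L / v = 3090 / 0.01108 = 2.788e+05 days = 763.4 years.

763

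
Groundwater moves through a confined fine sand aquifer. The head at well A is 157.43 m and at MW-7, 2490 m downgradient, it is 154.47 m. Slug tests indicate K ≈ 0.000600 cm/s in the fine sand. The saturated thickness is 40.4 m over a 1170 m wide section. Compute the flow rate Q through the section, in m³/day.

29.1

Convert K: 0.000600 cm/s × 864 = 0.5184 m/day.
Cross-sectional area A = 1170 × 40.4 = 47268 m².
Hydraulic gradient i = (157.43 − 154.47) / 2490 = 2.96 / 2490 = 0.001189.
Darcy's law: Q = K · A · i = 0.5184 × 47268 × 0.001189 = 29.13 m³/day.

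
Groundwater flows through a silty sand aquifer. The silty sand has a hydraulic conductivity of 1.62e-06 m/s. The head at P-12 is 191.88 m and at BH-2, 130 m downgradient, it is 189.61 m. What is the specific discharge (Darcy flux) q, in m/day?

0.00244

Convert K: 1.62e-06 m/s × 86400 = 0.1400 m/day.
Hydraulic gradient i = (191.88 − 189.61) / 130 = 2.27 / 130 = 0.01746.
Specific discharge q = K · i = 0.1400 × 0.01746 = 0.002444 m/day.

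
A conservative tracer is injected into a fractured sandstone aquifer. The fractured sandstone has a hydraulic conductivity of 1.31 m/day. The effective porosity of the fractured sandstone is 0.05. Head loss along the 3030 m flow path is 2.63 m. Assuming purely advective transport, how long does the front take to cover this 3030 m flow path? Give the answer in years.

Hydraulic gradient i = Δh / L = 2.63 / 3030 = 0.0008680.
Darcy flux q = K · i = 1.310 × 0.0008680 = 0.001137 m/day.
Seepage velocity v = q / n_e = 0.001137 / 0.05 = 0.02274 m/day.
Travel time t = L / v = 3030 / 0.02274 = 1.332e+05 days = 364.8 years.

365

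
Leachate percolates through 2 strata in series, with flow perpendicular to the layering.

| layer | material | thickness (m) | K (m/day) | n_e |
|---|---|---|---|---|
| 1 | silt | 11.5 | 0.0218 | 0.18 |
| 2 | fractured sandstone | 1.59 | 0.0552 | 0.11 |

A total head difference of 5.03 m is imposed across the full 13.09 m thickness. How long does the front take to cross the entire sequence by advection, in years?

0.680

With flow normal to the layers, continuity requires the same specific discharge q through every layer.
Σ(b_i/K_i) = 11.5/0.0218 + 1.59/0.0552 = 556.3 d.
q = Δh / Σ(b_i/K_i) = 5.03 / 556.3 = 0.009041 m/day.
In each layer the seepage velocity is v_i = q/n_i, so the layer transit time is t_i = b_i·n_i / q:
  layer 1 (silt): t_1 = 11.5 × 0.18 / 0.009041 = 228.9 d
  layer 2 (fractured sandstone): t_2 = 1.59 × 0.11 / 0.009041 = 19.34 d
Total t = Σ t_i = 248.3 days = 0.6798 years.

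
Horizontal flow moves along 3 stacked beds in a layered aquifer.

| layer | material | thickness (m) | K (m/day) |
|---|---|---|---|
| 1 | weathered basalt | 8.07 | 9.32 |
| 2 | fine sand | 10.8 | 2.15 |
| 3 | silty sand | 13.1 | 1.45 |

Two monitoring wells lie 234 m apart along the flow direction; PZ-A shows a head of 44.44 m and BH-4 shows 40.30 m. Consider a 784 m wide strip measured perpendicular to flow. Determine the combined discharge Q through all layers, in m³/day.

1630

Flow is parallel to layering, so each bed carries its own Darcy discharge and the transmissivities add.
Σ(K_i·b_i) = 9.32×8.07 + 2.15×10.8 + 1.45×13.1 = 117.4 m²/day.
Hydraulic gradient i = (44.44 − 40.30) / 234 = 4.14 / 234 = 0.01769.
Q = Σ(K_i·b_i) · W · i = 117.4 × 784 × 0.01769 = 1629 m³/day.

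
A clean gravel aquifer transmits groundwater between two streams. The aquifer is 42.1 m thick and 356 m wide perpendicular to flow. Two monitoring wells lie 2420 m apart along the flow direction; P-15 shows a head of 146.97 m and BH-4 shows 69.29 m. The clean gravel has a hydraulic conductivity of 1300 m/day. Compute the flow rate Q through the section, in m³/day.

Cross-sectional area A = 356 × 42.1 = 14988 m².
Hydraulic gradient i = (146.97 − 69.29) / 2420 = 77.68 / 2420 = 0.03210.
Darcy's law: Q = K · A · i = 1300 × 14988 × 0.03210 = 6.254e+05 m³/day.

625000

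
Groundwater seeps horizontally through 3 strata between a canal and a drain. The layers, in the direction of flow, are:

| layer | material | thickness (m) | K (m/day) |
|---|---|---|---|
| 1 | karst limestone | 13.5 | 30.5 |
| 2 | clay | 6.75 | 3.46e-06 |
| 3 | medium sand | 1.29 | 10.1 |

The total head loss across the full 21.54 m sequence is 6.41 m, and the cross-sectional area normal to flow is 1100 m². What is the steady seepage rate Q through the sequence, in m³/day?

Flow is perpendicular to layering, so the layers act in series and the equivalent K is the thickness-weighted harmonic mean.
Total thickness L = 13.5 + 6.75 + 1.29 = 21.54 m.
Σ(b_i/K_i) = 13.5/30.5 + 6.75/3.46e-06 + 1.29/10.1 = 1.951e+06 d.
K_eq = L / Σ(b_i/K_i) = 21.54 / 1.951e+06 = 1.104e-05 m/day.
Q = K_eq · A · (Δh/L) = 1.104e-05 × 1100 × (6.41/21.54) = 0.003614 m³/day.

0.00361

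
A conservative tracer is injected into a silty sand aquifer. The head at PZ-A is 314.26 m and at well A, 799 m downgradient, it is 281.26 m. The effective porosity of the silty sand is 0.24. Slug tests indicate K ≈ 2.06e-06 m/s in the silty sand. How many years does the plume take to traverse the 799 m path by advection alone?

71.4

Convert K: 2.06e-06 m/s × 86400 = 0.1780 m/day.
Hydraulic gradient i = (314.26 − 281.26) / 799 = 33 / 799 = 0.04130.
Darcy flux q = K · i = 0.1780 × 0.04130 = 0.007351 m/day.
Seepage velocity v = q / n_e = 0.007351 / 0.24 = 0.03063 m/day.
Travel time t = L / v = 799 / 0.03063 = 26086 days = 71.42 years.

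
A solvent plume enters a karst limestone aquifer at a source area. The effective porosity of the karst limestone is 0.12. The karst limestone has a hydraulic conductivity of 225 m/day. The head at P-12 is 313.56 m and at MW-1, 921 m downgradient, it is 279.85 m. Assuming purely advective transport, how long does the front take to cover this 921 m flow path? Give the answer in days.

13.4

Hydraulic gradient i = (313.56 − 279.85) / 921 = 33.71 / 921 = 0.03660.
Darcy flux q = K · i = 225.0 × 0.03660 = 8.235 m/day.
Seepage velocity v = q / n_e = 8.235 / 0.12 = 68.63 m/day.
Travel time t = L / v = 921 / 68.63 = 13.42 days.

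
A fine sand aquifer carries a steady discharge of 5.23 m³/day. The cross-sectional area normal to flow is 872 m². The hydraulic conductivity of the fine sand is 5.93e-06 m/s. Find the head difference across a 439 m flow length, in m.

Convert K: 5.93e-06 m/s × 86400 = 0.5124 m/day.
From Q = K·A·i, i = Q / (K·A) = 5.23 / (0.5124 × 872.0) = 0.01171.
Head loss Δh = i · L = 0.01171 × 439 = 5.139 m.

5.14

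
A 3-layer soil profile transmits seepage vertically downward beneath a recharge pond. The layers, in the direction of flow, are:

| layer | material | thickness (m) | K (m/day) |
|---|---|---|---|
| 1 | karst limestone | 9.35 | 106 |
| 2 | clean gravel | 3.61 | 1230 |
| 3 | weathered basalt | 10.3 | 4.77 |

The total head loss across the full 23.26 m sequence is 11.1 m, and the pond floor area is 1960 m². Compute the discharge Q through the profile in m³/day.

Flow is perpendicular to layering, so the layers act in series and the equivalent K is the thickness-weighted harmonic mean.
Total thickness L = 9.35 + 3.61 + 10.3 = 23.26 m.
Σ(b_i/K_i) = 9.35/106 + 3.61/1230 + 10.3/4.77 = 2.250 d.
K_eq = L / Σ(b_i/K_i) = 23.26 / 2.250 = 10.34 m/day.
Q = K_eq · A · (Δh/L) = 10.34 × 1960 × (11.1/23.26) = 9667 m³/day.

9670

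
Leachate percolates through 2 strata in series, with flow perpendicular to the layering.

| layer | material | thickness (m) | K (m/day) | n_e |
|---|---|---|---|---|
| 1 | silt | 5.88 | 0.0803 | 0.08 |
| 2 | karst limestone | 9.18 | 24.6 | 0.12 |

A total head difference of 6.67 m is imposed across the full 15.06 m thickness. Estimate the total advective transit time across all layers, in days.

17.3

With flow normal to the layers, continuity requires the same specific discharge q through every layer.
Σ(b_i/K_i) = 5.88/0.0803 + 9.18/24.6 = 73.60 d.
q = Δh / Σ(b_i/K_i) = 6.67 / 73.60 = 0.09063 m/day.
In each layer the seepage velocity is v_i = q/n_i, so the layer transit time is t_i = b_i·n_i / q:
  layer 1 (silt): t_1 = 5.88 × 0.08 / 0.09063 = 5.191 d
  layer 2 (karst limestone): t_2 = 9.18 × 0.12 / 0.09063 = 12.16 d
Total t = Σ t_i = 17.35 days.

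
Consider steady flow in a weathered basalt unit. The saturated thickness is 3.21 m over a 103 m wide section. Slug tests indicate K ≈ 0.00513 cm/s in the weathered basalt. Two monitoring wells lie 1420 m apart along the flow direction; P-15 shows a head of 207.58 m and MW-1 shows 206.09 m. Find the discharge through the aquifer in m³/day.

Convert K: 0.00513 cm/s × 864 = 4.432 m/day.
Cross-sectional area A = 103 × 3.21 = 330.6 m².
Hydraulic gradient i = (207.58 − 206.09) / 1420 = 1.49 / 1420 = 0.001049.
Darcy's law: Q = K · A · i = 4.432 × 330.6 × 0.001049 = 1.538 m³/day.

1.54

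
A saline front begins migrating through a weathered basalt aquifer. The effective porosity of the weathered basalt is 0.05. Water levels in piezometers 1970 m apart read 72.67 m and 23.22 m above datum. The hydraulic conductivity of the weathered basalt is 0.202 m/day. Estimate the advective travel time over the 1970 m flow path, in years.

53.2

Hydraulic gradient i = (72.67 − 23.22) / 1970 = 49.45 / 1970 = 0.02510.
Darcy flux q = K · i = 0.2020 × 0.02510 = 0.005071 m/day.
Seepage velocity v = q / n_e = 0.005071 / 0.05 = 0.1014 m/day.
Travel time t = L / v = 1970 / 0.1014 = 19426 days = 53.19 years.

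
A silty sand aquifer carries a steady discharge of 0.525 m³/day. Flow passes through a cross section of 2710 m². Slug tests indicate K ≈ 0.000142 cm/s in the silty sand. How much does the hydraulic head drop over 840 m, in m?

Convert K: 0.000142 cm/s × 864 = 0.1227 m/day.
From Q = K·A·i, i = Q / (K·A) = 0.525 / (0.1227 × 2710) = 0.001579.
Head loss Δh = i · L = 0.001579 × 840 = 1.326 m.

1.33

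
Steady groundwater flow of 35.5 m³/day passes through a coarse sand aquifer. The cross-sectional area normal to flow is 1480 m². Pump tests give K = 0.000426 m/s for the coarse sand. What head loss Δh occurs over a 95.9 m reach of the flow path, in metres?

0.0625

Convert K: 0.000426 m/s × 86400 = 36.81 m/day.
From Q = K·A·i, i = Q / (K·A) = 35.5 / (36.81 × 1480) = 0.0006517.
Head loss Δh = i · L = 0.0006517 × 95.9 = 0.06250 m.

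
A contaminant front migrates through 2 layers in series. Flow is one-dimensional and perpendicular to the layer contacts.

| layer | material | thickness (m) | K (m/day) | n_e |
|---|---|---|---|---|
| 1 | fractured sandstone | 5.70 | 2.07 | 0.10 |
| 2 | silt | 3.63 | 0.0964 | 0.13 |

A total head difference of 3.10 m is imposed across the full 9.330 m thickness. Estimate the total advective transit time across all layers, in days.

With flow normal to the layers, continuity requires the same specific discharge q through every layer.
Σ(b_i/K_i) = 5.70/2.07 + 3.63/0.0964 = 40.41 d.
q = Δh / Σ(b_i/K_i) = 3.10 / 40.41 = 0.07672 m/day.
In each layer the seepage velocity is v_i = q/n_i, so the layer transit time is t_i = b_i·n_i / q:
  layer 1 (fractured sandstone): t_1 = 5.70 × 0.10 / 0.07672 = 7.430 d
  layer 2 (silt): t_2 = 3.63 × 0.13 / 0.07672 = 6.151 d
Total t = Σ t_i = 13.58 days.

13.6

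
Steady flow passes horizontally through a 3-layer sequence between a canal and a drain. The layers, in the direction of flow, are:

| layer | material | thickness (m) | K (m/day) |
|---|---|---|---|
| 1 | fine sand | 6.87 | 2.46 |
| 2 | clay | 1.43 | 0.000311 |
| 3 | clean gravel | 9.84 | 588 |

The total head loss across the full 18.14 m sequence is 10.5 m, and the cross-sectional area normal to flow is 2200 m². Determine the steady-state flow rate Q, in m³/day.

Flow is perpendicular to layering, so the layers act in series and the equivalent K is the thickness-weighted harmonic mean.
Total thickness L = 6.87 + 1.43 + 9.84 = 18.14 m.
Σ(b_i/K_i) = 6.87/2.46 + 1.43/0.000311 + 9.84/588 = 4601 d.
K_eq = L / Σ(b_i/K_i) = 18.14 / 4601 = 0.003943 m/day.
Q = K_eq · A · (Δh/L) = 0.003943 × 2200 × (10.5/18.14) = 5.021 m³/day.

5.02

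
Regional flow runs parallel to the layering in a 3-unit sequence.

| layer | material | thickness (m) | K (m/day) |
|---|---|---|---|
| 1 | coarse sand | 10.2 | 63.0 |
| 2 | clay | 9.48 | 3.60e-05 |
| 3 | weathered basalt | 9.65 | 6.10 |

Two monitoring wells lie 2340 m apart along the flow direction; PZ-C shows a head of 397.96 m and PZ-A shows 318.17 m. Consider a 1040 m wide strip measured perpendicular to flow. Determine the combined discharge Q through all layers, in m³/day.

Flow is parallel to layering, so each bed carries its own Darcy discharge and the transmissivities add.
Σ(K_i·b_i) = 63.0×10.2 + 3.60e-05×9.48 + 6.10×9.65 = 701.5 m²/day.
Hydraulic gradient i = (397.96 − 318.17) / 2340 = 79.79 / 2340 = 0.03410.
Q = Σ(K_i·b_i) · W · i = 701.5 × 1040 × 0.03410 = 24876 m³/day.

24900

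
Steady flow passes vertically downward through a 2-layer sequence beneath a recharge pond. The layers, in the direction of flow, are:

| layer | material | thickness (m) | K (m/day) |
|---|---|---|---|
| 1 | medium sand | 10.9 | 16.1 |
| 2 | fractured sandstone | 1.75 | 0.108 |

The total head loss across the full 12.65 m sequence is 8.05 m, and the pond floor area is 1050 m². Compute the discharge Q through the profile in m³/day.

501

Flow is perpendicular to layering, so the layers act in series and the equivalent K is the thickness-weighted harmonic mean.
Total thickness L = 10.9 + 1.75 = 12.65 m.
Σ(b_i/K_i) = 10.9/16.1 + 1.75/0.108 = 16.88 d.
K_eq = L / Σ(b_i/K_i) = 12.65 / 16.88 = 0.7494 m/day.
Q = K_eq · A · (Δh/L) = 0.7494 × 1050 × (8.05/12.65) = 500.7 m³/day.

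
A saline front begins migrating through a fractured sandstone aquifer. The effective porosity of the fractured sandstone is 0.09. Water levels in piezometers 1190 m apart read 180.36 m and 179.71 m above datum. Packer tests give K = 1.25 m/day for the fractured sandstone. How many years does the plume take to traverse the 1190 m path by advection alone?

Hydraulic gradient i = (180.36 − 179.71) / 1190 = 0.65 / 1190 = 0.0005462.
Darcy flux q = K · i = 1.250 × 0.0005462 = 0.0006828 m/day.
Seepage velocity v = q / n_e = 0.0006828 / 0.09 = 0.007586 m/day.
Travel time t = L / v = 1190 / 0.007586 = 1.569e+05 days = 429.5 years.

429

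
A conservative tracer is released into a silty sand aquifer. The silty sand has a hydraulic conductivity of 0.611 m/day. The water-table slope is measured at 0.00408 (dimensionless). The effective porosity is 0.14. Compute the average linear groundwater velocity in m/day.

0.0178

Hydraulic gradient i = 0.00408.
Darcy flux q = K · i = 0.6110 × 0.004080 = 0.002493 m/day.
Seepage velocity v = q / n_e = 0.002493 / 0.14 = 0.01781 m/day.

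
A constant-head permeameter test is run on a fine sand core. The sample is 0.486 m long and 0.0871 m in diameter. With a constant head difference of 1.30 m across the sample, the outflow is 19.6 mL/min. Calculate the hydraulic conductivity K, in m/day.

Cross-sectional area A = π·(d/2)² = π × (0.0871/2)² = 0.005958 m².
Convert discharge: 19.6 mL/min = 3.267e-07 m³/s.
Darcy's law rearranged: K = Q·L / (A·Δh) = 3.267e-07 × 0.486 / (0.005958 × 1.30) = 2.050e-05 m/s = 1.771 m/day.

1.77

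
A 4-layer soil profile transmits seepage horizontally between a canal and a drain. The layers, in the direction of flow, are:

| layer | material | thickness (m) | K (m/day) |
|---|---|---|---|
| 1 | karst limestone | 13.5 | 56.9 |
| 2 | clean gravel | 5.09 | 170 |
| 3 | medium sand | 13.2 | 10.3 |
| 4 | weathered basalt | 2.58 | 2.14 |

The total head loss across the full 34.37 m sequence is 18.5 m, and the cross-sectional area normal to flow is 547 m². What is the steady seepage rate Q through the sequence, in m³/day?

3670

Flow is perpendicular to layering, so the layers act in series and the equivalent K is the thickness-weighted harmonic mean.
Total thickness L = 13.5 + 5.09 + 13.2 + 2.58 = 34.37 m.
Σ(b_i/K_i) = 13.5/56.9 + 5.09/170 + 13.2/10.3 + 2.58/2.14 = 2.754 d.
K_eq = L / Σ(b_i/K_i) = 34.37 / 2.754 = 12.48 m/day.
Q = K_eq · A · (Δh/L) = 12.48 × 547 × (18.5/34.37) = 3674 m³/day.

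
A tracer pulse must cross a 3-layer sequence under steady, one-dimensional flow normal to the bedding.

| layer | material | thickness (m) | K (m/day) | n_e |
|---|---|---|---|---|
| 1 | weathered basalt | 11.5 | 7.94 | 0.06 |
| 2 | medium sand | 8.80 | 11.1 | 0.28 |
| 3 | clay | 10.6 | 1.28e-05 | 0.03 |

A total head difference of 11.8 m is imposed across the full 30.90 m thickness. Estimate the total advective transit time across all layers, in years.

With flow normal to the layers, continuity requires the same specific discharge q through every layer.
Σ(b_i/K_i) = 11.5/7.94 + 8.80/11.1 + 10.6/1.28e-05 = 8.281e+05 d.
q = Δh / Σ(b_i/K_i) = 11.8 / 8.281e+05 = 1.425e-05 m/day.
In each layer the seepage velocity is v_i = q/n_i, so the layer transit time is t_i = b_i·n_i / q:
  layer 1 (weathered basalt): t_1 = 11.5 × 0.06 / 1.425e-05 = 48424 d
  layer 2 (medium sand): t_2 = 8.80 × 0.28 / 1.425e-05 = 1.729e+05 d
  layer 3 (clay): t_3 = 10.6 × 0.03 / 1.425e-05 = 22317 d
Total t = Σ t_i = 2.437e+05 days = 667.1 years.

667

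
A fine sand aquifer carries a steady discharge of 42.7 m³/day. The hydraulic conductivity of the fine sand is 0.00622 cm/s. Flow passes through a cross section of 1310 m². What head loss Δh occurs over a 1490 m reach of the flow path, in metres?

9.04

Convert K: 0.00622 cm/s × 864 = 5.374 m/day.
From Q = K·A·i, i = Q / (K·A) = 42.7 / (5.374 × 1310) = 0.006065.
Head loss Δh = i · L = 0.006065 × 1490 = 9.037 m.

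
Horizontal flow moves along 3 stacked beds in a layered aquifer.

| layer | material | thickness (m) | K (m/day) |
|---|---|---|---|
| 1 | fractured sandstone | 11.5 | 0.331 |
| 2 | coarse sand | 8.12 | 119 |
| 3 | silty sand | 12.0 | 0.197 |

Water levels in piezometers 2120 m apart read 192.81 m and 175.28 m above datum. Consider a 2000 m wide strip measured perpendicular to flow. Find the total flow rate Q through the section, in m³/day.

Flow is parallel to layering, so each bed carries its own Darcy discharge and the transmissivities add.
Σ(K_i·b_i) = 0.331×11.5 + 119×8.12 + 0.197×12.0 = 972.5 m²/day.
Hydraulic gradient i = (192.81 − 175.28) / 2120 = 17.53 / 2120 = 0.008269.
Q = Σ(K_i·b_i) · W · i = 972.5 × 2000 × 0.008269 = 16082 m³/day.

16100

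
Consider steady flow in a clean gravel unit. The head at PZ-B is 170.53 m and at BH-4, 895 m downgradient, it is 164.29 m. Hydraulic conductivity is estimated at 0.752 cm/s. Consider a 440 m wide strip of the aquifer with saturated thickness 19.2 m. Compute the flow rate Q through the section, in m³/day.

Convert K: 0.752 cm/s × 864 = 649.7 m/day.
Cross-sectional area A = 440 × 19.2 = 8448 m².
Hydraulic gradient i = (170.53 − 164.29) / 895 = 6.24 / 895 = 0.006972.
Darcy's law: Q = K · A · i = 649.7 × 8448 × 0.006972 = 38269 m³/day.

38300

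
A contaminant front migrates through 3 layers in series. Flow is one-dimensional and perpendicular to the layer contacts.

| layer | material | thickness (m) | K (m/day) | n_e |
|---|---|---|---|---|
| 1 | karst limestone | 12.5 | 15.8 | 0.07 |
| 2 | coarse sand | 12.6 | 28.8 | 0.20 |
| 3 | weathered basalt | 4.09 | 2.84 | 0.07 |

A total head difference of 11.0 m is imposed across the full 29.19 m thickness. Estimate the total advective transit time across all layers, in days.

With flow normal to the layers, continuity requires the same specific discharge q through every layer.
Σ(b_i/K_i) = 12.5/15.8 + 12.6/28.8 + 4.09/2.84 = 2.669 d.
q = Δh / Σ(b_i/K_i) = 11.0 / 2.669 = 4.122 m/day.
In each layer the seepage velocity is v_i = q/n_i, so the layer transit time is t_i = b_i·n_i / q:
  layer 1 (karst limestone): t_1 = 12.5 × 0.07 / 4.122 = 0.2123 d
  layer 2 (coarse sand): t_2 = 12.6 × 0.20 / 4.122 = 0.6114 d
  layer 3 (weathered basalt): t_3 = 4.09 × 0.07 / 4.122 = 0.06946 d
Total t = Σ t_i = 0.8931 days.

0.893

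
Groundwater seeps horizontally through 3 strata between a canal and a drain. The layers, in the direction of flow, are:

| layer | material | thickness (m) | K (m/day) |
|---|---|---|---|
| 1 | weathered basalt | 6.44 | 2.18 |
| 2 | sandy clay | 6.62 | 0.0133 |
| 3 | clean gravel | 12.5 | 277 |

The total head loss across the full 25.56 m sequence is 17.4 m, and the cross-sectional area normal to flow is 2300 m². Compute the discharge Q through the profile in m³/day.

Flow is perpendicular to layering, so the layers act in series and the equivalent K is the thickness-weighted harmonic mean.
Total thickness L = 6.44 + 6.62 + 12.5 = 25.56 m.
Σ(b_i/K_i) = 6.44/2.18 + 6.62/0.0133 + 12.5/277 = 500.7 d.
K_eq = L / Σ(b_i/K_i) = 25.56 / 500.7 = 0.05104 m/day.
Q = K_eq · A · (Δh/L) = 0.05104 × 2300 × (17.4/25.56) = 79.92 m³/day.

79.9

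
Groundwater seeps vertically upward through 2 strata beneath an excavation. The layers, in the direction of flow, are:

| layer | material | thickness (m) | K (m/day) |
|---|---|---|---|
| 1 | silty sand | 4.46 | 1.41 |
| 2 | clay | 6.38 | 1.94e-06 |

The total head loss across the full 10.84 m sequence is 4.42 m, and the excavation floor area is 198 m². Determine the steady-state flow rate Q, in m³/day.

0.000266

Flow is perpendicular to layering, so the layers act in series and the equivalent K is the thickness-weighted harmonic mean.
Total thickness L = 4.46 + 6.38 = 10.84 m.
Σ(b_i/K_i) = 4.46/1.41 + 6.38/1.94e-06 = 3.289e+06 d.
K_eq = L / Σ(b_i/K_i) = 10.84 / 3.289e+06 = 3.296e-06 m/day.
Q = K_eq · A · (Δh/L) = 3.296e-06 × 198 × (4.42/10.84) = 0.0002661 m³/day.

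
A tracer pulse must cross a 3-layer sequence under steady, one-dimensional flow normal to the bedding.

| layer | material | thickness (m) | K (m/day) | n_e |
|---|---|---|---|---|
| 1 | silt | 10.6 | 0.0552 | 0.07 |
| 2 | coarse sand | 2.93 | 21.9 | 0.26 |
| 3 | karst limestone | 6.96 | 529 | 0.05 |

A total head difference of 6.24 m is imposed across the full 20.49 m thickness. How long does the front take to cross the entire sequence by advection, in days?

With flow normal to the layers, continuity requires the same specific discharge q through every layer.
Σ(b_i/K_i) = 10.6/0.0552 + 2.93/21.9 + 6.96/529 = 192.2 d.
q = Δh / Σ(b_i/K_i) = 6.24 / 192.2 = 0.03247 m/day.
In each layer the seepage velocity is v_i = q/n_i, so the layer transit time is t_i = b_i·n_i / q:
  layer 1 (silt): t_1 = 10.6 × 0.07 / 0.03247 = 22.85 d
  layer 2 (coarse sand): t_2 = 2.93 × 0.26 / 0.03247 = 23.46 d
  layer 3 (karst limestone): t_3 = 6.96 × 0.05 / 0.03247 = 10.72 d
Total t = Σ t_i = 57.03 days.

57.0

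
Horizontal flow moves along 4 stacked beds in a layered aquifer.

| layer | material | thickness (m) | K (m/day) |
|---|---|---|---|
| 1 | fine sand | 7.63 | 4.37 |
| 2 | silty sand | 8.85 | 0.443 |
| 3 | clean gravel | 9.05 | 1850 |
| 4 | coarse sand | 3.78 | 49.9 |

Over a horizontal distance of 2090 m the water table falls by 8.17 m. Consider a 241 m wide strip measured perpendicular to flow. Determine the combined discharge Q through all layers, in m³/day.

16000

Flow is parallel to layering, so each bed carries its own Darcy discharge and the transmissivities add.
Σ(K_i·b_i) = 4.37×7.63 + 0.443×8.85 + 1850×9.05 + 49.9×3.78 = 16968 m²/day.
Hydraulic gradient i = Δh / L = 8.17 / 2090 = 0.003909.
Q = Σ(K_i·b_i) · W · i = 16968 × 241 × 0.003909 = 15986 m³/day.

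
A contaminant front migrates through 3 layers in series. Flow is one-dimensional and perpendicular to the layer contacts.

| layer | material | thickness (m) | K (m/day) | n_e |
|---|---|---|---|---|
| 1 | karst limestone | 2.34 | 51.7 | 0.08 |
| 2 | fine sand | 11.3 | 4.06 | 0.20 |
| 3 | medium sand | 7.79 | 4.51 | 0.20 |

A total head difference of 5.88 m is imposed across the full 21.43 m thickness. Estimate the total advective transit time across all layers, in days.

With flow normal to the layers, continuity requires the same specific discharge q through every layer.
Σ(b_i/K_i) = 2.34/51.7 + 11.3/4.06 + 7.79/4.51 = 4.556 d.
q = Δh / Σ(b_i/K_i) = 5.88 / 4.556 = 1.291 m/day.
In each layer the seepage velocity is v_i = q/n_i, so the layer transit time is t_i = b_i·n_i / q:
  layer 1 (karst limestone): t_1 = 2.34 × 0.08 / 1.291 = 0.1450 d
  layer 2 (fine sand): t_2 = 11.3 × 0.20 / 1.291 = 1.751 d
  layer 3 (medium sand): t_3 = 7.79 × 0.20 / 1.291 = 1.207 d
Total t = Σ t_i = 3.103 days.

3.10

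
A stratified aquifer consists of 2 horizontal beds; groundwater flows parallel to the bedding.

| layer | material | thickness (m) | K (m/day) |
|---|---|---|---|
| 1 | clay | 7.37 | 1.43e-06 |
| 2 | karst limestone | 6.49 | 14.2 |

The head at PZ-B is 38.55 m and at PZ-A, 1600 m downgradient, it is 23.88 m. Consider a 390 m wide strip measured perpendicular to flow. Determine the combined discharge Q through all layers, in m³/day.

Flow is parallel to layering, so each bed carries its own Darcy discharge and the transmissivities add.
Σ(K_i·b_i) = 1.43e-06×7.37 + 14.2×6.49 = 92.16 m²/day.
Hydraulic gradient i = (38.55 − 23.88) / 1600 = 14.67 / 1600 = 0.009169.
Q = Σ(K_i·b_i) · W · i = 92.16 × 390 × 0.009169 = 329.5 m³/day.

330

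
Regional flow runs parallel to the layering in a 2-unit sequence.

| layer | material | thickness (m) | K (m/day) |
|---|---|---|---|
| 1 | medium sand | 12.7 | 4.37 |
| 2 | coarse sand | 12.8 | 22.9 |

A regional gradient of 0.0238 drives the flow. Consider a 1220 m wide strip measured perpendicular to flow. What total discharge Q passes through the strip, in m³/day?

Flow is parallel to layering, so each bed carries its own Darcy discharge and the transmissivities add.
Σ(K_i·b_i) = 4.37×12.7 + 22.9×12.8 = 348.6 m²/day.
Hydraulic gradient i = 0.0238.
Q = Σ(K_i·b_i) · W · i = 348.6 × 1220 × 0.02380 = 10123 m³/day.

10100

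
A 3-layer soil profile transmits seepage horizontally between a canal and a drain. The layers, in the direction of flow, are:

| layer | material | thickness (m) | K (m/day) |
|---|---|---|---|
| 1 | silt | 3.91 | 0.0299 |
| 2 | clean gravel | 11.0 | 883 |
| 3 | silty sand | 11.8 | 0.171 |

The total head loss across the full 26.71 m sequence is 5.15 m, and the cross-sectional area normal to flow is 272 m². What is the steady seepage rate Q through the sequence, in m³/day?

Flow is perpendicular to layering, so the layers act in series and the equivalent K is the thickness-weighted harmonic mean.
Total thickness L = 3.91 + 11.0 + 11.8 = 26.71 m.
Σ(b_i/K_i) = 3.91/0.0299 + 11.0/883 + 11.8/0.171 = 199.8 d.
K_eq = L / Σ(b_i/K_i) = 26.71 / 199.8 = 0.1337 m/day.
Q = K_eq · A · (Δh/L) = 0.1337 × 272 × (5.15/26.71) = 7.011 m³/day.

7.01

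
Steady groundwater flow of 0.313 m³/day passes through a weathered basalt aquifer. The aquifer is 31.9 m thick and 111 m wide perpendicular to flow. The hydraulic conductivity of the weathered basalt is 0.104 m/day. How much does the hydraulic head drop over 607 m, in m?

0.516

Cross-sectional area A = 111 × 31.9 = 3541 m².
From Q = K·A·i, i = Q / (K·A) = 0.313 / (0.1040 × 3541) = 0.0008500.
Head loss Δh = i · L = 0.0008500 × 607 = 0.5159 m.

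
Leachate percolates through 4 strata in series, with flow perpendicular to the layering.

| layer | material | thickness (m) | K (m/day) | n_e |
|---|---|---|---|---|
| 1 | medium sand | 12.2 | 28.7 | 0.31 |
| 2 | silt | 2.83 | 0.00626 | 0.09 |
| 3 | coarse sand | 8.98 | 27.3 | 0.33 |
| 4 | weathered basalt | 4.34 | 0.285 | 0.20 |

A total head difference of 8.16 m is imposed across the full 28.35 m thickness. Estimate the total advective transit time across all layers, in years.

1.24

With flow normal to the layers, continuity requires the same specific discharge q through every layer.
Σ(b_i/K_i) = 12.2/28.7 + 2.83/0.00626 + 8.98/27.3 + 4.34/0.285 = 468.1 d.
q = Δh / Σ(b_i/K_i) = 8.16 / 468.1 = 0.01743 m/day.
In each layer the seepage velocity is v_i = q/n_i, so the layer transit time is t_i = b_i·n_i / q:
  layer 1 (medium sand): t_1 = 12.2 × 0.31 / 0.01743 = 216.9 d
  layer 2 (silt): t_2 = 2.83 × 0.09 / 0.01743 = 14.61 d
  layer 3 (coarse sand): t_3 = 8.98 × 0.33 / 0.01743 = 170.0 d
  layer 4 (weathered basalt): t_4 = 4.34 × 0.20 / 0.01743 = 49.79 d
Total t = Σ t_i = 451.3 days = 1.236 years.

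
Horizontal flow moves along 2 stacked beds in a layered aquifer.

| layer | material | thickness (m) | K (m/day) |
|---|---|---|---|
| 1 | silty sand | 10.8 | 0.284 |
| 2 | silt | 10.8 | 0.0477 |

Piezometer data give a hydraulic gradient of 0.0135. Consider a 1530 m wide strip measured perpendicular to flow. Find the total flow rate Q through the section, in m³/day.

Flow is parallel to layering, so each bed carries its own Darcy discharge and the transmissivities add.
Σ(K_i·b_i) = 0.284×10.8 + 0.0477×10.8 = 3.582 m²/day.
Hydraulic gradient i = 0.0135.
Q = Σ(K_i·b_i) · W · i = 3.582 × 1530 × 0.01350 = 73.99 m³/day.

74.0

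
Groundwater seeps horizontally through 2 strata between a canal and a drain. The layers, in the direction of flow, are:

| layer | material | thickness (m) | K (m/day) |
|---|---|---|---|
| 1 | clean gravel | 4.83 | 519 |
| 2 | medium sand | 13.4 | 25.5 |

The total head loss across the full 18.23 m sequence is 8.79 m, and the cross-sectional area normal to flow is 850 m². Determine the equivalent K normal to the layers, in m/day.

Flow is perpendicular to layering, so the layers act in series and the equivalent K is the thickness-weighted harmonic mean.
Total thickness L = 4.83 + 13.4 = 18.23 m.
Σ(b_i/K_i) = 4.83/519 + 13.4/25.5 = 0.5348 d.
K_eq = L / Σ(b_i/K_i) = 18.23 / 0.5348 = 34.09 m/day.

34.1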